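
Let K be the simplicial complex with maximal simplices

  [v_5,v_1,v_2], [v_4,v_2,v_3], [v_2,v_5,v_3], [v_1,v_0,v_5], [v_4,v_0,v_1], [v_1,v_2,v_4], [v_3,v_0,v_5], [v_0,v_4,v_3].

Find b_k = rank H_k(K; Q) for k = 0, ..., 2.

K has 6 vertices, 12 edges, 8 triangles.
rank ∂_0 = 0, rank ∂_1 = 5 ⇒ b_0 = 6 − 0 − 5 = 1; all invariant factors of ∂_1 are 1 so no torsion. So H_0 ≅ Z.
rank ∂_1 = 5, rank ∂_2 = 7 ⇒ b_1 = 12 − 5 − 7 = 0; all invariant factors of ∂_2 are 1 so no torsion. So H_1 ≅ 0.
rank ∂_2 = 7, rank ∂_3 = 0 ⇒ b_2 = 8 − 7 − 0 = 1. So H_2 ≅ Z.

b_0 = 1, b_1 = 0, b_2 = 1.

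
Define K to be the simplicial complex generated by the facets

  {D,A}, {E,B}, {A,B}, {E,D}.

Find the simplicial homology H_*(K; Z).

Order the vertices as A < B < D < E. Listing each simplex with vertices in this order, K has dimension 1 with simplices:

  0-simplices (4): A, B, D, E
  1-simplices (4): AB, AD, BE, DE

giving chain groups C_0 ≅ Z^4, C_1 ≅ Z^4.

The boundary map ∂_1: C_1 → C_0 maps an edge to its endpoints' difference, ∂[p,q] = q − p. For instance
  ∂DE = E − D.
As a 4×4 matrix over Z this has rank 3, with invariant factors (1,1,1).

Reading off H_k = ker ∂_k / im ∂_{k+1}:

  H_0: rank C_0 − rank ∂_1 = 4 − 3 = 1, and the invariant factors of ∂_1 are all 1, so H_0 ≅ Z.
  H_1: rank ker ∂_1 − rank ∂_2 = (4 − 3) − 0 = 1, and there is no ∂_2, so H_1 ≅ Z.

H_0 ≅ Z,  H_1 ≅ Z.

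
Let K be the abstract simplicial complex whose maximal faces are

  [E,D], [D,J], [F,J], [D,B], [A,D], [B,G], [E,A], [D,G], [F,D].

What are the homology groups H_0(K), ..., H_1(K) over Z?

H_0 = Z,  H_1 = Z^3.

K has 7 vertices, 9 edges.
rank ∂_0 = 0, rank ∂_1 = 6 ⇒ b_0 = 7 − 0 − 6 = 1; all invariant factors of ∂_1 are 1 so no torsion. So H_0 = Z.
rank ∂_1 = 6, rank ∂_2 = 0 ⇒ b_1 = 9 − 6 − 0 = 3. So H_1 = Z^3.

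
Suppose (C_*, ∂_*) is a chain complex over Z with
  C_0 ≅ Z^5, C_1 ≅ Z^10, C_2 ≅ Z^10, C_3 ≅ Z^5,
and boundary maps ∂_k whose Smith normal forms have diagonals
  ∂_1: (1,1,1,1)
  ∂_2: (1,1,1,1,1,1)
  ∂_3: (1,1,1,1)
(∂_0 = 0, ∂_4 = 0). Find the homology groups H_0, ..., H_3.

H_0: b_0 = 5 − 0 − 4 = 1; torsion from ∂_1 factors > 1: none. So H_0 ≅ Z.
H_1: b_1 = 10 − 4 − 6 = 0; torsion from ∂_2 factors > 1: none. So H_1 ≅ 0.
H_2: b_2 = 10 − 6 − 4 = 0; torsion from ∂_3 factors > 1: none. So H_2 ≅ 0.
H_3: b_3 = 5 − 4 − 0 = 1; torsion from ∂_4 factors > 1: none. So H_3 ≅ Z.

H_0 ≅ Z,  H_1 = 0,  H_2 = 0,  H_3 ≅ Z.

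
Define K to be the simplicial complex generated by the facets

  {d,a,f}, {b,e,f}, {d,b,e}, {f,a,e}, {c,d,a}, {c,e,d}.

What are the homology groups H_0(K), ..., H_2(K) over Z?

Fix the vertex order a < b < c < d < e < f and write every simplex with vertices in increasing order. Then dim K = 2 and the simplices of K are:

  0-simplices (6): a, b, c, d, e, f
  1-simplices (12): ac, ad, ae, af, bd, be, bf, cd, ce, de, df, ef
  2-simplices (6): acd, adf, aef, bde, bef, cde

Hence C_0 ≅ Z^6, C_1 ≅ Z^12, C_2 ≅ Z^6.

The boundary map ∂_1: C_1 → C_0 sends each edge [p,q] (with p < q) to q − p. For instance
  ∂ad = d − a.
The resulting 6×12 matrix has rank 5, and its Smith normal form has invariant factors (1,1,1,1,1).

The boundary map ∂_2: C_2 → C_1 acts by ∂[p,q,r] = [q,r] − [p,r] + [p,q]. For instance
  ∂bef = ef − bf + be,
  ∂bde = de − be + bd.
As a 12×6 matrix over Z this has rank 6, with invariant factors (1,1,1,1,1,1).

From H_k ≅ ker(∂_k) / im(∂_{k+1}) we obtain:

  H_0: rank C_0 − rank ∂_1 = 6 − 5 = 1, and the invariant factors of ∂_1 are all 1, so H_0 = Z.
  H_1: rank ker ∂_1 − rank ∂_2 = (12 − 5) − 6 = 1, and the invariant factors of ∂_2 are all 1, so H_1 = Z.
  H_2: rank ker ∂_2 − rank ∂_3 = (6 − 6) − 0 = 0, and there is no ∂_3, so H_2 = 0.

(K is a triangulation of the cylinder S^1 x I.)

H_0 ≅ Z,  H_1 ≅ Z,  H_2 = 0.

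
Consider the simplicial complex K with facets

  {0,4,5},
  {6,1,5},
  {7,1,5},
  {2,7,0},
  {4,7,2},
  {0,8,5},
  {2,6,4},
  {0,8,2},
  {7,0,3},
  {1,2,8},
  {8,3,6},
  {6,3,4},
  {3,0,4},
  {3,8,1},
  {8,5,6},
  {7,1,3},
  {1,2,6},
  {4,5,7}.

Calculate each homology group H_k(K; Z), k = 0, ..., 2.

H_0 = Z,  H_1 = Z × Z/2,  H_2 = 0.

We work with the vertex ordering 0 < 1 < 2 < 3 < 4 < 5 < 6 < 7 < 8. The simplices of K, each written with vertices in increasing order, are:

  0-simplices (9): [0], [1], [2], [3], [4], [5], [6], [7], [8]
  1-simplices (27): (27 of them)
  2-simplices (18): [0,2,7], [0,2,8], [0,3,4], [0,3,7], [0,4,5], [0,5,8], [1,2,6], [1,2,8], [1,3,7], [1,3,8], [1,5,6], [1,5,7], [2,4,6], [2,4,7], [3,4,6], [3,6,8], [4,5,7], [5,6,8]

so the chain groups are C_0 ≅ Z^9, C_1 ≅ Z^27, C_2 ≅ Z^18.

The boundary map ∂_1: C_1 → C_0 maps an edge to its endpoints' difference, ∂[p,q] = q − p. For instance
  ∂[0,4] = [4] − [0].
This gives a 9×27 integer matrix of rank 8; reducing to Smith normal form yields diagonal entries (1,1,1,1,1,1,1,1).

Boundary ∂_2: C_2 → C_1 maps a triangle to the signed sum of its edges. For instance
  ∂[0,2,8] = [2,8] − [0,8] + [0,2],
  ∂[4,5,7] = [5,7] − [4,7] + [4,5].
The 27×18 boundary matrix has rank 18 and Smith normal form diag(1,1,1,1,1,1,1,1,1,1,1,1,1,1,1,1,1,2).

Now H_k = ker ∂_k / im ∂_{k+1}, so:

  H_0: rank C_0 − rank ∂_1 = 9 − 8 = 1, and the invariant factors of ∂_1 are all 1, so H_0 = Z.
  H_1: rank ker ∂_1 − rank ∂_2 = (27 − 8) − 18 = 1, and ∂_2 has invariant factor 2 > 1, so H_1 = Z × Z/2.
  H_2: rank ker ∂_2 − rank ∂_3 = (18 − 18) − 0 = 0, and there is no ∂_3, so H_2 = 0.

As a check, the Euler characteristic is 9 − 27 + 18 = 0, which agrees with 1 − 1 + 0 = 0.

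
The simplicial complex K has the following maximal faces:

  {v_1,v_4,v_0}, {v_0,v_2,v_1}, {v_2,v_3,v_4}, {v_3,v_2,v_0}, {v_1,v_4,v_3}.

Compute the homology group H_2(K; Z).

We work with the vertex ordering v_0 < v_1 < v_2 < v_3 < v_4. The simplices of K, each written with vertices in increasing order, are:

  0-simplices (5): [v_0], [v_1], [v_2], [v_3], [v_4]
  1-simplices (10): [v_0,v_1], [v_0,v_2], [v_0,v_3], [v_0,v_4], [v_1,v_2], [v_1,v_3], [v_1,v_4], [v_2,v_3], [v_2,v_4], [v_3,v_4]
  2-simplices (5): [v_0,v_1,v_2], [v_0,v_1,v_4], [v_0,v_2,v_3], [v_1,v_3,v_4], [v_2,v_3,v_4]

Hence C_0 ≅ Z^5, C_1 ≅ Z^10, C_2 ≅ Z^5.

Boundary ∂_1: C_1 → C_0 is given by ∂[p,q] = [q] − [p]. For instance
  ∂[v_1,v_4] = [v_4] − [v_1].
As a 5×10 matrix over Z this has rank 4, with invariant factors (1,1,1,1).

The boundary map ∂_2: C_2 → C_1 maps a triangle to the signed sum of its edges. For instance
  ∂[v_0,v_1,v_2] = [v_1,v_2] − [v_0,v_2] + [v_0,v_1],
  ∂[v_0,v_2,v_3] = [v_2,v_3] − [v_0,v_3] + [v_0,v_2].
As a 10×5 matrix over Z this has rank 5, with invariant factors (1,1,1,1,1).

Computing H_k = (kernel of ∂_k) / (image of ∂_{k+1}):

  H_2: rank ker ∂_2 − rank ∂_3 = (5 − 5) − 0 = 0, and there is no ∂_3, so H_2 = 0.

(K is a triangulation of the Möbius band.)

H_2 = 0.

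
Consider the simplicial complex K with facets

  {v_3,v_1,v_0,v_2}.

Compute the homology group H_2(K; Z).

H_2 ≅ 0.

Take the total order v_0 < v_1 < v_2 < v_3 on the vertex set. Then K (dimension 3) consists of the simplices:

  0-simplices (4): [v_0], [v_1], [v_2], [v_3]
  1-simplices (6): [v_0,v_1], [v_0,v_2], [v_0,v_3], [v_1,v_2], [v_1,v_3], [v_2,v_3]
  2-simplices (4): [v_0,v_1,v_2], [v_0,v_1,v_3], [v_0,v_2,v_3], [v_1,v_2,v_3]
  3-simplices (1): [v_0,v_1,v_2,v_3]

Hence C_0 ≅ Z^4, C_1 ≅ Z^6, C_2 ≅ Z^4, C_3 ≅ Z^1.

The boundary map ∂_1: C_1 → C_0 maps an edge to its endpoints' difference, ∂[p,q] = q − p. For instance
  ∂[v_1,v_3] = [v_3] − [v_1].
This gives a 4×6 integer matrix of rank 3; reducing to Smith normal form yields diagonal entries (1,1,1).

The boundary map ∂_2: C_2 → C_1 sends each 2-simplex [p,q,r] to [q,r] − [p,r] + [p,q]. For instance
  ∂[v_0,v_1,v_2] = [v_1,v_2] − [v_0,v_2] + [v_0,v_1],
  ∂[v_0,v_1,v_3] = [v_1,v_3] − [v_0,v_3] + [v_0,v_1].
As a 6×4 matrix over Z this has rank 3, with invariant factors (1,1,1).

Boundary ∂_3: C_3 → C_2 sends each 3-simplex σ to the alternating sum Σ_i (−1)^i (σ with its i-th vertex removed). For instance
  ∂[v_0,v_1,v_2,v_3] = [v_1,v_2,v_3] − [v_0,v_2,v_3] + [v_0,v_1,v_3] − [v_0,v_1,v_2].
As a 4×1 matrix over Z this has rank 1, with invariant factors (1).

Computing H_k = (kernel of ∂_k) / (image of ∂_{k+1}):

  H_2: rank ker ∂_2 − rank ∂_3 = (4 − 3) − 1 = 0, and the invariant factors of ∂_3 are all 1, so H_2 = 0.

(K is a triangulation of the 3-simplex.)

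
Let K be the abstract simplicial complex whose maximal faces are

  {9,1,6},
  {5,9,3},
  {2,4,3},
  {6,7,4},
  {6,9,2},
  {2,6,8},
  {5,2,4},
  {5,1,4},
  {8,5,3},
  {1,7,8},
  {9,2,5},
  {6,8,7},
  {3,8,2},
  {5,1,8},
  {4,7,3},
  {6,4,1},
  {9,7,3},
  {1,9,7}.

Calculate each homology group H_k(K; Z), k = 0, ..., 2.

K has 9 vertices, 27 edges, 18 triangles.
rank ∂_0 = 0, rank ∂_1 = 8 ⇒ b_0 = 9 − 0 − 8 = 1; all invariant factors of ∂_1 are 1 so no torsion. So H_0 ≅ Z.
rank ∂_1 = 8, rank ∂_2 = 18 ⇒ b_1 = 27 − 8 − 18 = 1; ∂_2 has invariant factor(s) [2] giving torsion. So H_1 ≅ Z ⊕ Z/2.
rank ∂_2 = 18, rank ∂_3 = 0 ⇒ b_2 = 18 − 18 − 0 = 0. So H_2 ≅ 0.

H_0 = Z,  H_1 = Z ⊕ Z/2,  H_2 = 0.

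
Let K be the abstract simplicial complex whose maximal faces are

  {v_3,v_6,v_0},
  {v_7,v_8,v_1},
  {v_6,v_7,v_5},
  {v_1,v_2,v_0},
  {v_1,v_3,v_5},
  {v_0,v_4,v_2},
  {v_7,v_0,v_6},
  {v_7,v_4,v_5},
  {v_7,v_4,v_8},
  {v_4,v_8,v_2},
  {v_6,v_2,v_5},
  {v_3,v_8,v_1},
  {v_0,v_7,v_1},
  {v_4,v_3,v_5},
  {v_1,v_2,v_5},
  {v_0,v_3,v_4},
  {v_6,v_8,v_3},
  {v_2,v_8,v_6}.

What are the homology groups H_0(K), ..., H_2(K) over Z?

H_0 = Z,  H_1 = Z^2,  H_2 = Z.

Order the vertices as v_0 < v_1 < v_2 < v_3 < v_4 < v_5 < v_6 < v_7 < v_8. Listing each simplex with vertices in this order, K has dimension 2 with simplices:

  0-simplices (9): [v_0], [v_1], [v_2], [v_3], [v_4], [v_5], [v_6], [v_7], [v_8]
  1-simplices (27): (27 of them)
  2-simplices (18): (18 of them)

Hence C_0 ≅ Z^9, C_1 ≅ Z^27, C_2 ≅ Z^18.

Boundary ∂_1: C_1 → C_0 sends each edge [p,q] (with p < q) to q − p.
The 9×27 boundary matrix has rank 8 and Smith normal form diag(1,1,1,1,1,1,1,1).

∂_2: C_2 → C_1 acts by ∂[p,q,r] = [q,r] − [p,r] + [p,q]. For instance
  ∂[v_4,v_7,v_8] = [v_7,v_8] − [v_4,v_8] + [v_4,v_7],
  ∂[v_0,v_3,v_6] = [v_3,v_6] − [v_0,v_6] + [v_0,v_3].
This gives a 27×18 integer matrix of rank 17; reducing to Smith normal form yields diagonal entries (1,1,1,1,1,1,1,1,1,1,1,1,1,1,1,1,1).

Computing H_k = (kernel of ∂_k) / (image of ∂_{k+1}):

  H_0: rank C_0 − rank ∂_1 = 9 − 8 = 1, and the invariant factors of ∂_1 are all 1, so H_0 ≅ Z.
  H_1: rank ker ∂_1 − rank ∂_2 = (27 − 8) − 17 = 2, and the invariant factors of ∂_2 are all 1, so H_1 ≅ Z^2.
  H_2: rank ker ∂_2 − rank ∂_3 = (18 − 17) − 0 = 1, and there is no ∂_3, so H_2 ≅ Z.

(K is a triangulation of the torus T^2.)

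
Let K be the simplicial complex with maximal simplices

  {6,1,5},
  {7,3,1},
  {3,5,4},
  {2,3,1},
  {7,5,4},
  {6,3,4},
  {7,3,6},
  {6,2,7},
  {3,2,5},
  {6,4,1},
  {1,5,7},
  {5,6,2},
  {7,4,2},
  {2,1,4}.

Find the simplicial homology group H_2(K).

H_2 ≅ Z.

Take the total order 1 < 2 < 3 < 4 < 5 < 6 < 7 on the vertex set. Then K (dimension 2) consists of the simplices:

  0-simplices (7): [1], [2], [3], [4], [5], [6], [7]
  1-simplices (21): [1,2], [1,3], [1,4], [1,5], [1,6], [1,7], [2,3], [2,4], [2,5], [2,6], [2,7], [3,4], [3,5], [3,6], [3,7], [4,5], [4,6], [4,7], [5,6], [5,7], [6,7]
  2-simplices (14): [1,2,3], [1,2,4], [1,3,7], [1,4,6], [1,5,6], [1,5,7], [2,3,5], [2,4,7], [2,5,6], [2,6,7], [3,4,5], [3,4,6], [3,6,7], [4,5,7]

giving chain groups C_0 ≅ Z^7, C_1 ≅ Z^21, C_2 ≅ Z^14.

∂_1: C_1 → C_0 sends each edge [p,q] (with p < q) to q − p.
The resulting 7×21 matrix has rank 6, and its Smith normal form has invariant factors (1,1,1,1,1,1).

The boundary map ∂_2: C_2 → C_1 acts by ∂[p,q,r] = [q,r] − [p,r] + [p,q]. For instance
  ∂[1,3,7] = [3,7] − [1,7] + [1,3],
  ∂[1,5,6] = [5,6] − [1,6] + [1,5].
The 21×14 boundary matrix has rank 13 and Smith normal form diag(1,1,1,1,1,1,1,1,1,1,1,1,1).

From H_k ≅ ker(∂_k) / im(∂_{k+1}) we obtain:

  H_2: rank ker ∂_2 − rank ∂_3 = (14 − 13) − 0 = 1, and there is no ∂_3, so H_2 = Z.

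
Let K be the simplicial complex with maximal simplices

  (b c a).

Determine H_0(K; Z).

Take the total order a < b < c on the vertex set. Then K (dimension 2) consists of the simplices:

  0-simplices (3): a, b, c
  1-simplices (3): ab, ac, bc
  2-simplices (1): abc

giving chain groups C_0 ≅ Z^3, C_1 ≅ Z^3, C_2 ≅ Z^1.

The boundary map ∂_1: C_1 → C_0 sends each edge [p,q] (with p < q) to q − p. For instance
  ∂bc = c − b.
The resulting 3×3 matrix has rank 2, and its Smith normal form has invariant factors (1,1).

∂_2: C_2 → C_1 sends each 2-simplex [p,q,r] to [q,r] − [p,r] + [p,q]. For instance
  ∂abc = bc − ac + ab.
This gives a 3×1 integer matrix of rank 1; reducing to Smith normal form yields diagonal entries (1).

Reading off H_k = ker ∂_k / im ∂_{k+1}:

  H_0: rank C_0 − rank ∂_1 = 3 − 2 = 1, and the invariant factors of ∂_1 are all 1, so H_0 ≅ Z.

H_0 = Z.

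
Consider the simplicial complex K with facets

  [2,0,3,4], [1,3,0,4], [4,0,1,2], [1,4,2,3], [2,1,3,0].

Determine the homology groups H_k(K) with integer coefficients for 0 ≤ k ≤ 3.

Fix the vertex order 0 < 1 < 2 < 3 < 4 and write every simplex with vertices in increasing order. Then dim K = 3 and the simplices of K are:

  0-simplices (5): [0], [1], [2], [3], [4]
  1-simplices (10): [0,1], [0,2], [0,3], [0,4], [1,2], [1,3], [1,4], [2,3], [2,4], [3,4]
  2-simplices (10): [0,1,2], [0,1,3], [0,1,4], [0,2,3], [0,2,4], [0,3,4], [1,2,3], [1,2,4], [1,3,4], [2,3,4]
  3-simplices (5): [0,1,2,3], [0,1,2,4], [0,1,3,4], [0,2,3,4], [1,2,3,4]

Hence C_0 ≅ Z^5, C_1 ≅ Z^10, C_2 ≅ Z^10, C_3 ≅ Z^5.

The boundary map ∂_1: C_1 → C_0 is given by ∂[p,q] = [q] − [p]. For instance
  ∂[2,4] = [4] − [2].
The 5×10 boundary matrix has rank 4 and Smith normal form diag(1,1,1,1).

Boundary ∂_2: C_2 → C_1 acts by ∂[p,q,r] = [q,r] − [p,r] + [p,q]. For instance
  ∂[0,1,2] = [1,2] − [0,2] + [0,1],
  ∂[0,2,3] = [2,3] − [0,3] + [0,2].
The 10×10 boundary matrix has rank 6 and Smith normal form diag(1,1,1,1,1,1).

∂_3: C_3 → C_2 sends each 3-simplex σ to the alternating sum Σ_i (−1)^i (σ with its i-th vertex removed). For instance
  ∂[1,2,3,4] = [2,3,4] − [1,3,4] + [1,2,4] − [1,2,3],
  ∂[0,1,2,3] = [1,2,3] − [0,2,3] + [0,1,3] − [0,1,2].
This gives a 10×5 integer matrix of rank 4; reducing to Smith normal form yields diagonal entries (1,1,1,1).

From H_k ≅ ker(∂_k) / im(∂_{k+1}) we obtain:

  H_0: rank C_0 − rank ∂_1 = 5 − 4 = 1, and the invariant factors of ∂_1 are all 1, so H_0 = Z.
  H_1: rank ker ∂_1 − rank ∂_2 = (10 − 4) − 6 = 0, and the invariant factors of ∂_2 are all 1, so H_1 = 0.
  H_2: rank ker ∂_2 − rank ∂_3 = (10 − 6) − 4 = 0, and the invariant factors of ∂_3 are all 1, so H_2 = 0.
  H_3: rank ker ∂_3 − rank ∂_4 = (5 − 4) − 0 = 1, and there is no ∂_4, so H_3 = Z.

H_0 = Z,  H_1 = 0,  H_2 = 0,  H_3 = Z.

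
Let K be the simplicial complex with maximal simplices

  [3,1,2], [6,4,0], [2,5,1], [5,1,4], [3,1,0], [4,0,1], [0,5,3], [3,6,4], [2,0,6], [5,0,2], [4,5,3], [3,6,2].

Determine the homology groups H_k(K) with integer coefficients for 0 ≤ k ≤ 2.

H_0 ≅ Z,  H_1 ≅ Z/2,  H_2 = 0.

K has 7 vertices, 18 edges, 12 triangles.
rank ∂_0 = 0, rank ∂_1 = 6 ⇒ b_0 = 7 − 0 − 6 = 1; all invariant factors of ∂_1 are 1 so no torsion. So H_0 = Z.
rank ∂_1 = 6, rank ∂_2 = 12 ⇒ b_1 = 18 − 6 − 12 = 0; ∂_2 has invariant factor(s) [2] giving torsion. So H_1 = Z/2.
rank ∂_2 = 12, rank ∂_3 = 0 ⇒ b_2 = 12 − 12 − 0 = 0. So H_2 = 0.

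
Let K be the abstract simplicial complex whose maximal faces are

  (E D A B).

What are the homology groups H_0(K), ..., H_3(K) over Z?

K has 4 vertices, 6 edges, 4 triangles, 1 3-simplex.
rank ∂_0 = 0, rank ∂_1 = 3 ⇒ b_0 = 4 − 0 − 3 = 1; all invariant factors of ∂_1 are 1 so no torsion. So H_0 ≅ Z.
rank ∂_1 = 3, rank ∂_2 = 3 ⇒ b_1 = 6 − 3 − 3 = 0; all invariant factors of ∂_2 are 1 so no torsion. So H_1 ≅ 0.
rank ∂_2 = 3, rank ∂_3 = 1 ⇒ b_2 = 4 − 3 − 1 = 0; all invariant factors of ∂_3 are 1 so no torsion. So H_2 ≅ 0.
rank ∂_3 = 1, rank ∂_4 = 0 ⇒ b_3 = 1 − 1 − 0 = 0. So H_3 ≅ 0.

H_0 = Z,  H_1 = 0,  H_2 = 0,  H_3 = 0.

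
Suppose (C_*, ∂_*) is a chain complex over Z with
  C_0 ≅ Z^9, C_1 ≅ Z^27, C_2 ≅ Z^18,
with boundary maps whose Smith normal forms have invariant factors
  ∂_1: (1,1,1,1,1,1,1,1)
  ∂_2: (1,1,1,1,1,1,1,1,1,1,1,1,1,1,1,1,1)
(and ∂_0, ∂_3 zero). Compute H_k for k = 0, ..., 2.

H_0: b_0 = 9 − 0 − 8 = 1; torsion from ∂_1 factors > 1: none. So H_0 = Z.
H_1: b_1 = 27 − 8 − 17 = 2; torsion from ∂_2 factors > 1: none. So H_1 = Z^2.
H_2: b_2 = 18 − 17 − 0 = 1; torsion from ∂_3 factors > 1: none. So H_2 = Z.

H_0 = Z,  H_1 = Z^2,  H_2 = Z.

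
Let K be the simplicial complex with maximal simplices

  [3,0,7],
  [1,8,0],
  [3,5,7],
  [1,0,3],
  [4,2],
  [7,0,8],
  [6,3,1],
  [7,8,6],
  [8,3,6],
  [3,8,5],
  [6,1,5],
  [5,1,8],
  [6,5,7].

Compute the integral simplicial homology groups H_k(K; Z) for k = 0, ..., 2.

H_0 ≅ Z^2,  H_1 ≅ Z/2,  H_2 = 0.

We work with the vertex ordering 0 < 1 < 2 < 3 < 4 < 5 < 6 < 7 < 8. The simplices of K, each written with vertices in increasing order, are:

  0-simplices (9): [0], [1], [2], [3], [4], [5], [6], [7], [8]
  1-simplices (19): [0,1], [0,3], [0,7], [0,8], [1,3], [1,5], [1,6], [1,8], [2,4], [3,5], [3,6], [3,7], [3,8], [5,6], [5,7], [5,8], [6,7], [6,8], [7,8]
  2-simplices (12): [0,1,3], [0,1,8], [0,3,7], [0,7,8], [1,3,6], [1,5,6], [1,5,8], [3,5,7], [3,5,8], [3,6,8], [5,6,7], [6,7,8]

so the chain groups are C_0 ≅ Z^9, C_1 ≅ Z^19, C_2 ≅ Z^12.

The boundary map ∂_1: C_1 → C_0 maps an edge to its endpoints' difference, ∂[p,q] = q − p.
As a 9×19 matrix over Z this has rank 7, with invariant factors (1,1,1,1,1,1,1).

The boundary map ∂_2: C_2 → C_1 sends each 2-simplex [p,q,r] to [q,r] − [p,r] + [p,q]. For instance
  ∂[0,7,8] = [7,8] − [0,8] + [0,7],
  ∂[3,5,7] = [5,7] − [3,7] + [3,5].
The 19×12 boundary matrix has rank 12 and Smith normal form diag(1,1,1,1,1,1,1,1,1,1,1,2).

Now H_k = ker ∂_k / im ∂_{k+1}, so:

  H_0: rank C_0 − rank ∂_1 = 9 − 7 = 2, and the invariant factors of ∂_1 are all 1, so H_0 ≅ Z^2.
  H_1: rank ker ∂_1 − rank ∂_2 = (19 − 7) − 12 = 0, and ∂_2 has invariant factor 2 > 1, so H_1 ≅ Z/2.
  H_2: rank ker ∂_2 − rank ∂_3 = (12 − 12) − 0 = 0, and there is no ∂_3, so H_2 ≅ 0.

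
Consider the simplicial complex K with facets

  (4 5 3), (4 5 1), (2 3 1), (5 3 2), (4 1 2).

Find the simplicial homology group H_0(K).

We work with the vertex ordering 1 < 2 < 3 < 4 < 5. The simplices of K, each written with vertices in increasing order, are:

  0-simplices (5): [1], [2], [3], [4], [5]
  1-simplices (10): [1,2], [1,3], [1,4], [1,5], [2,3], [2,4], [2,5], [3,4], [3,5], [4,5]
  2-simplices (5): [1,2,3], [1,2,4], [1,4,5], [2,3,5], [3,4,5]

Hence C_0 ≅ Z^5, C_1 ≅ Z^10, C_2 ≅ Z^5.

∂_1: C_1 → C_0 sends each edge [p,q] (with p < q) to q − p. For instance
  ∂[1,3] = [3] − [1].
The resulting 5×10 matrix has rank 4, and its Smith normal form has invariant factors (1,1,1,1).

∂_2: C_2 → C_1 sends each 2-simplex [p,q,r] to [q,r] − [p,r] + [p,q]. For instance
  ∂[3,4,5] = [4,5] − [3,5] + [3,4],
  ∂[1,4,5] = [4,5] − [1,5] + [1,4].
As a 10×5 matrix over Z this has rank 5, with invariant factors (1,1,1,1,1).

Now H_k = ker ∂_k / im ∂_{k+1}, so:

  H_0: rank C_0 − rank ∂_1 = 5 − 4 = 1, and the invariant factors of ∂_1 are all 1, so H_0 ≅ Z.

H_0 = Z.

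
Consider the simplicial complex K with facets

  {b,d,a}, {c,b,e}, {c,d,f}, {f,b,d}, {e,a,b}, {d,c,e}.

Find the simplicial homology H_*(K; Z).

Order the vertices as a < b < c < d < e < f. Listing each simplex with vertices in this order, K has dimension 2 with simplices:

  0-simplices (6): a, b, c, d, e, f
  1-simplices (12): ab, ad, ae, bc, bd, be, bf, cd, ce, cf, de, df
  2-simplices (6): abd, abe, bce, bdf, cde, cdf

so the chain groups are C_0 ≅ Z^6, C_1 ≅ Z^12, C_2 ≅ Z^6.

The boundary map ∂_1: C_1 → C_0 sends each edge [p,q] (with p < q) to q − p. For instance
  ∂ce = e − c.
As a 6×12 matrix over Z this has rank 5, with invariant factors (1,1,1,1,1).

Boundary ∂_2: C_2 → C_1 sends each 2-simplex [p,q,r] to [q,r] − [p,r] + [p,q]. For instance
  ∂cde = de − ce + cd,
  ∂abd = bd − ad + ab.
The 12×6 boundary matrix has rank 6 and Smith normal form diag(1,1,1,1,1,1).

Reading off H_k = ker ∂_k / im ∂_{k+1}:

  H_0: rank C_0 − rank ∂_1 = 6 − 5 = 1, and the invariant factors of ∂_1 are all 1, so H_0 = Z.
  H_1: rank ker ∂_1 − rank ∂_2 = (12 − 5) − 6 = 1, and the invariant factors of ∂_2 are all 1, so H_1 = Z.
  H_2: rank ker ∂_2 − rank ∂_3 = (6 − 6) − 0 = 0, and there is no ∂_3, so H_2 = 0.

(K is a triangulation of the cylinder S^1 x I.)

H_0 = Z,  H_1 = Z,  H_2 = 0.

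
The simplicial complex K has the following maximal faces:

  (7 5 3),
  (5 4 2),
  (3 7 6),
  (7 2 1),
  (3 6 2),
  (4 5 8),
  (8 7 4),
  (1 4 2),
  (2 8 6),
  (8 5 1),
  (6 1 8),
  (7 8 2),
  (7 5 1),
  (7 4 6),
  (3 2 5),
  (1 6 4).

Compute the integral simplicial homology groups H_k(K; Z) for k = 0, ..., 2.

Fix the vertex order 1 < 2 < 3 < 4 < 5 < 6 < 7 < 8 and write every simplex with vertices in increasing order. Then dim K = 2 and the simplices of K are:

  0-simplices (8): [1], [2], [3], [4], [5], [6], [7], [8]
  1-simplices (24): (24 of them)
  2-simplices (16): [1,2,4], [1,2,7], [1,4,6], [1,5,7], [1,5,8], [1,6,8], [2,3,5], [2,3,6], [2,4,5], [2,6,8], [2,7,8], [3,5,7], [3,6,7], [4,5,8], [4,6,7], [4,7,8]

Hence C_0 ≅ Z^8, C_1 ≅ Z^24, C_2 ≅ Z^16.

The boundary map ∂_1: C_1 → C_0 maps an edge to its endpoints' difference, ∂[p,q] = q − p.
This gives a 8×24 integer matrix of rank 7; reducing to Smith normal form yields diagonal entries (1,1,1,1,1,1,1).

Boundary ∂_2: C_2 → C_1 acts by ∂[p,q,r] = [q,r] − [p,r] + [p,q]. For instance
  ∂[4,7,8] = [7,8] − [4,8] + [4,7],
  ∂[1,5,8] = [5,8] − [1,8] + [1,5].
The 24×16 boundary matrix has rank 15 and Smith normal form diag(1,1,1,1,1,1,1,1,1,1,1,1,1,1,1).

Reading off H_k = ker ∂_k / im ∂_{k+1}:

  H_0: rank C_0 − rank ∂_1 = 8 − 7 = 1, and the invariant factors of ∂_1 are all 1, so H_0 = Z.
  H_1: rank ker ∂_1 − rank ∂_2 = (24 − 7) − 15 = 2, and the invariant factors of ∂_2 are all 1, so H_1 = Z^2.
  H_2: rank ker ∂_2 − rank ∂_3 = (16 − 15) − 0 = 1, and there is no ∂_3, so H_2 = Z.

(K is a triangulation of the torus T^2.)

H_0 = Z,  H_1 = Z^2,  H_2 = Z.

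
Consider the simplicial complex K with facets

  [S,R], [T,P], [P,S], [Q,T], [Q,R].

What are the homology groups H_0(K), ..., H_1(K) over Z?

H_0 = Z,  H_1 = Z.

Fix the vertex order P < Q < R < S < T and write every simplex with vertices in increasing order. Then dim K = 1 and the simplices of K are:

  0-simplices (5): P, Q, R, S, T
  1-simplices (5): PS, PT, QR, QT, RS

so the chain groups are C_0 ≅ Z^5, C_1 ≅ Z^5.

∂_1: C_1 → C_0 sends each edge [p,q] (with p < q) to q − p.
As a 5×5 matrix over Z this has rank 4, with invariant factors (1,1,1,1).

Reading off H_k = ker ∂_k / im ∂_{k+1}:

  H_0: rank C_0 − rank ∂_1 = 5 − 4 = 1, and the invariant factors of ∂_1 are all 1, so H_0 ≅ Z.
  H_1: rank ker ∂_1 − rank ∂_2 = (5 − 4) − 0 = 1, and there is no ∂_2, so H_1 ≅ Z.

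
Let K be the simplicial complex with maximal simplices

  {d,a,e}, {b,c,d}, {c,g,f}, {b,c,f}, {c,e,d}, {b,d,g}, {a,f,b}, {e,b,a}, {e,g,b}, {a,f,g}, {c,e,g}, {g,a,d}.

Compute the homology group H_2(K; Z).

H_2 = 0.

K has 7 vertices, 18 edges, 12 triangles.
rank ∂_2 = 12, rank ∂_3 = 0 ⇒ b_2 = 12 − 12 − 0 = 0. So H_2 ≅ 0.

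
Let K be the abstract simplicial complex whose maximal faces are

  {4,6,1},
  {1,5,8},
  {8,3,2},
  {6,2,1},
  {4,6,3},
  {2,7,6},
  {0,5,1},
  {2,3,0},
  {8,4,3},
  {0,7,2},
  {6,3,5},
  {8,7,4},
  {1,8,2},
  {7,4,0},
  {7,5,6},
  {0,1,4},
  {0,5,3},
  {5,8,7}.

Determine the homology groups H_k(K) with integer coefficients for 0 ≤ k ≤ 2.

H_0 = Z,  H_1 = Z^2,  H_2 = Z.

Fix the vertex order 0 < 1 < 2 < 3 < 4 < 5 < 6 < 7 < 8 and write every simplex with vertices in increasing order. Then dim K = 2 and the simplices of K are:

  0-simplices (9): [0], [1], [2], [3], [4], [5], [6], [7], [8]
  1-simplices (27): (27 of them)
  2-simplices (18): [0,1,4], [0,1,5], [0,2,3], [0,2,7], [0,3,5], [0,4,7], [1,2,6], [1,2,8], [1,4,6], [1,5,8], [2,3,8], [2,6,7], [3,4,6], [3,4,8], [3,5,6], [4,7,8], [5,6,7], [5,7,8]

giving chain groups C_0 ≅ Z^9, C_1 ≅ Z^27, C_2 ≅ Z^18.

∂_1: C_1 → C_0 sends each edge [p,q] (with p < q) to q − p. For instance
  ∂[0,2] = [2] − [0].
The resulting 9×27 matrix has rank 8, and its Smith normal form has invariant factors (1,1,1,1,1,1,1,1).

∂_2: C_2 → C_1 acts by ∂[p,q,r] = [q,r] − [p,r] + [p,q]. For instance
  ∂[1,5,8] = [5,8] − [1,8] + [1,5],
  ∂[4,7,8] = [7,8] − [4,8] + [4,7].
This gives a 27×18 integer matrix of rank 17; reducing to Smith normal form yields diagonal entries (1,1,1,1,1,1,1,1,1,1,1,1,1,1,1,1,1).

From H_k ≅ ker(∂_k) / im(∂_{k+1}) we obtain:

  H_0: rank C_0 − rank ∂_1 = 9 − 8 = 1, and the invariant factors of ∂_1 are all 1, so H_0 = Z.
  H_1: rank ker ∂_1 − rank ∂_2 = (27 − 8) − 17 = 2, and the invariant factors of ∂_2 are all 1, so H_1 = Z^2.
  H_2: rank ker ∂_2 − rank ∂_3 = (18 − 17) − 0 = 1, and there is no ∂_3, so H_2 = Z.

(K is a triangulation of the torus T^2.)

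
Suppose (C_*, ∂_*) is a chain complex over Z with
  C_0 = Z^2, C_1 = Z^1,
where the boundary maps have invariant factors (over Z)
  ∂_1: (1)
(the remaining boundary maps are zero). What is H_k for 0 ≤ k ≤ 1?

H_0: b_0 = 2 − 0 − 1 = 1; torsion from ∂_1 factors > 1: none. So H_0 = Z.
H_1: b_1 = 1 − 1 − 0 = 0; torsion from ∂_2 factors > 1: none. So H_1 = 0.

H_0 = Z,  H_1 = 0.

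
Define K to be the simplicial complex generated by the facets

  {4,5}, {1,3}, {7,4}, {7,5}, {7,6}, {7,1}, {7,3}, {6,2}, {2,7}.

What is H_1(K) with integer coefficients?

H_1 = Z^3.

Take the total order 1 < 2 < 3 < 4 < 5 < 6 < 7 on the vertex set. Then K (dimension 1) consists of the simplices:

  0-simplices (7): [1], [2], [3], [4], [5], [6], [7]
  1-simplices (9): [1,3], [1,7], [2,6], [2,7], [3,7], [4,5], [4,7], [5,7], [6,7]

giving chain groups C_0 ≅ Z^7, C_1 ≅ Z^9.

The boundary map ∂_1: C_1 → C_0 is given by ∂[p,q] = [q] − [p]. For instance
  ∂[6,7] = [7] − [6].
This gives a 7×9 integer matrix of rank 6; reducing to Smith normal form yields diagonal entries (1,1,1,1,1,1).

Computing H_k = (kernel of ∂_k) / (image of ∂_{k+1}):

  H_1: rank ker ∂_1 − rank ∂_2 = (9 − 6) − 0 = 3, and there is no ∂_2, so H_1 = Z^3.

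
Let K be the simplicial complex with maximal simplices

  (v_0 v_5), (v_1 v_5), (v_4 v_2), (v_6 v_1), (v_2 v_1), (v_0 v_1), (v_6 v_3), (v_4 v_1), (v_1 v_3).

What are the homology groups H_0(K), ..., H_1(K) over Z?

Order the vertices as v_0 < v_1 < v_2 < v_3 < v_4 < v_5 < v_6. Listing each simplex with vertices in this order, K has dimension 1 with simplices:

  0-simplices (7): [v_0], [v_1], [v_2], [v_3], [v_4], [v_5], [v_6]
  1-simplices (9): [v_0,v_1], [v_0,v_5], [v_1,v_2], [v_1,v_3], [v_1,v_4], [v_1,v_5], [v_1,v_6], [v_2,v_4], [v_3,v_6]

so the chain groups are C_0 ≅ Z^7, C_1 ≅ Z^9.

∂_1: C_1 → C_0 is given by ∂[p,q] = [q] − [p].
As a 7×9 matrix over Z this has rank 6, with invariant factors (1,1,1,1,1,1).

Now H_k = ker ∂_k / im ∂_{k+1}, so:

  H_0: rank C_0 − rank ∂_1 = 7 − 6 = 1, and the invariant factors of ∂_1 are all 1, so H_0 = Z.
  H_1: rank ker ∂_1 − rank ∂_2 = (9 − 6) − 0 = 3, and there is no ∂_2, so H_1 = Z^3.

H_0 = Z,  H_1 = Z^3.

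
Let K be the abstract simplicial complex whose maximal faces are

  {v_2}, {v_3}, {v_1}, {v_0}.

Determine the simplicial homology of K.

H_0 ≅ Z^4.

Take the total order v_0 < v_1 < v_2 < v_3 on the vertex set. Then K (dimension 0) consists of the simplices:

  0-simplices (4): [v_0], [v_1], [v_2], [v_3]

Hence C_0 ≅ Z^4.

Now H_k = ker ∂_k / im ∂_{k+1}, so:

  H_0: rank C_0 − rank ∂_1 = 4 − 0 = 4, and there is no ∂_1, so H_0 = Z^4.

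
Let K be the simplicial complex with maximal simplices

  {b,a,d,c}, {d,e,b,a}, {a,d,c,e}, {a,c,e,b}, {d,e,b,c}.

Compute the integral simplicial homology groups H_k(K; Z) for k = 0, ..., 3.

H_0 = Z,  H_1 = 0,  H_2 = 0,  H_3 = Z.

Take the total order a < b < c < d < e on the vertex set. Then K (dimension 3) consists of the simplices:

  0-simplices (5): a, b, c, d, e
  1-simplices (10): ab, ac, ad, ae, bc, bd, be, cd, ce, de
  2-simplices (10): abc, abd, abe, acd, ace, ade, bcd, bce, bde, cde
  3-simplices (5): abcd, abce, abde, acde, bcde

so the chain groups are C_0 ≅ Z^5, C_1 ≅ Z^10, C_2 ≅ Z^10, C_3 ≅ Z^5.

∂_1: C_1 → C_0 maps an edge to its endpoints' difference, ∂[p,q] = q − p.
The resulting 5×10 matrix has rank 4, and its Smith normal form has invariant factors (1,1,1,1).

∂_2: C_2 → C_1 acts by ∂[p,q,r] = [q,r] − [p,r] + [p,q]. For instance
  ∂abc = bc − ac + ab,
  ∂abe = be − ae + ab.
The 10×10 boundary matrix has rank 6 and Smith normal form diag(1,1,1,1,1,1).

The boundary map ∂_3: C_3 → C_2 sends each 3-simplex σ to the alternating sum Σ_i (−1)^i (σ with its i-th vertex removed). For instance
  ∂acde = cde − ade + ace − acd,
  ∂abde = bde − ade + abe − abd.
The 10×5 boundary matrix has rank 4 and Smith normal form diag(1,1,1,1).

Reading off H_k = ker ∂_k / im ∂_{k+1}:

  H_0: rank C_0 − rank ∂_1 = 5 − 4 = 1, and the invariant factors of ∂_1 are all 1, so H_0 = Z.
  H_1: rank ker ∂_1 − rank ∂_2 = (10 − 4) − 6 = 0, and the invariant factors of ∂_2 are all 1, so H_1 = 0.
  H_2: rank ker ∂_2 − rank ∂_3 = (10 − 6) − 4 = 0, and the invariant factors of ∂_3 are all 1, so H_2 = 0.
  H_3: rank ker ∂_3 − rank ∂_4 = (5 − 4) − 0 = 1, and there is no ∂_4, so H_3 = Z.

(K is a triangulation of the 3-sphere S^3.)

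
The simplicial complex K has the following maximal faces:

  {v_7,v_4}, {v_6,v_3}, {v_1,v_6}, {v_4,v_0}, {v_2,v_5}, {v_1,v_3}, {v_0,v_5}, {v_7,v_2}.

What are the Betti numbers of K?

Order the vertices as v_0 < v_1 < v_2 < v_3 < v_4 < v_5 < v_6 < v_7. Listing each simplex with vertices in this order, K has dimension 1 with simplices:

  0-simplices (8): [v_0], [v_1], [v_2], [v_3], [v_4], [v_5], [v_6], [v_7]
  1-simplices (8): [v_0,v_4], [v_0,v_5], [v_1,v_3], [v_1,v_6], [v_2,v_5], [v_2,v_7], [v_3,v_6], [v_4,v_7]

giving chain groups C_0 ≅ Z^8, C_1 ≅ Z^8.

The boundary map ∂_1: C_1 → C_0 is given by ∂[p,q] = [q] − [p]. For instance
  ∂[v_1,v_3] = [v_3] − [v_1].
The resulting 8×8 matrix has rank 6, and its Smith normal form has invariant factors (1,1,1,1,1,1).

Reading off H_k = ker ∂_k / im ∂_{k+1}:

  H_0: rank C_0 − rank ∂_1 = 8 − 6 = 2, and the invariant factors of ∂_1 are all 1, so H_0 = Z^2.
  H_1: rank ker ∂_1 − rank ∂_2 = (8 − 6) − 0 = 2, and there is no ∂_2, so H_1 = Z^2.

Hence the Betti numbers are b_0 = 2, b_1 = 2.

b_0 = 2, b_1 = 2.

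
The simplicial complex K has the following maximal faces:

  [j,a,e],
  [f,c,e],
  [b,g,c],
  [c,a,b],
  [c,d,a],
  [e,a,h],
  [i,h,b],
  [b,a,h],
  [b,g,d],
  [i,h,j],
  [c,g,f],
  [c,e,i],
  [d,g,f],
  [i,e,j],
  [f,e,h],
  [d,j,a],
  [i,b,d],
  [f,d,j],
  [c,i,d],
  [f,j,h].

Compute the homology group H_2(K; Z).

Take the total order a < b < c < d < e < f < g < h < i < j on the vertex set. Then K (dimension 2) consists of the simplices:

  0-simplices (10): a, b, c, d, e, f, g, h, i, j
  1-simplices (30): ab, ac, ad, ae, ah, aj, bc, bd, bg, bh, bi, cd, ce, cf, cg, ci, df, dg, di, dj, ef, eh, ei, ej, fg, fh, fj, hi, hj, ij
  2-simplices (20): abc, abh, acd, adj, aeh, aej, bcg, bdg, bdi, bhi, cdi, cef, cei, cfg, dfg, dfj, efh, eij, fhj, hij

Hence C_0 ≅ Z^10, C_1 ≅ Z^30, C_2 ≅ Z^20.

∂_1: C_1 → C_0 sends each edge [p,q] (with p < q) to q − p. For instance
  ∂bh = h − b.
The 10×30 boundary matrix has rank 9 and Smith normal form diag(1,1,1,1,1,1,1,1,1).

The boundary map ∂_2: C_2 → C_1 acts by ∂[p,q,r] = [q,r] − [p,r] + [p,q]. For instance
  ∂abh = bh − ah + ab,
  ∂cef = ef − cf + ce.
The resulting 30×20 matrix has rank 20, and its Smith normal form has invariant factors (1,1,1,1,1,1,1,1,1,1,1,1,1,1,1,1,1,1,1,2).

From H_k ≅ ker(∂_k) / im(∂_{k+1}) we obtain:

  H_2: rank ker ∂_2 − rank ∂_3 = (20 − 20) − 0 = 0, and there is no ∂_3, so H_2 ≅ 0.

H_2 = 0.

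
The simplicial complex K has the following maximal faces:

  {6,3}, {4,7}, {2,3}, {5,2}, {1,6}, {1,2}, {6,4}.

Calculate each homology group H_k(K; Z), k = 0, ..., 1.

H_0 = Z,  H_1 = Z.

Take the total order 1 < 2 < 3 < 4 < 5 < 6 < 7 on the vertex set. Then K (dimension 1) consists of the simplices:

  0-simplices (7): [1], [2], [3], [4], [5], [6], [7]
  1-simplices (7): [1,2], [1,6], [2,3], [2,5], [3,6], [4,6], [4,7]

Hence C_0 ≅ Z^7, C_1 ≅ Z^7.

∂_1: C_1 → C_0 is given by ∂[p,q] = [q] − [p]. For instance
  ∂[2,5] = [5] − [2].
As a 7×7 matrix over Z this has rank 6, with invariant factors (1,1,1,1,1,1).

Reading off H_k = ker ∂_k / im ∂_{k+1}:

  H_0: rank C_0 − rank ∂_1 = 7 − 6 = 1, and the invariant factors of ∂_1 are all 1, so H_0 = Z.
  H_1: rank ker ∂_1 − rank ∂_2 = (7 − 6) − 0 = 1, and there is no ∂_2, so H_1 = Z.

As a check, the Euler characteristic is 7 − 7 = 0, which agrees with 1 − 1 = 0.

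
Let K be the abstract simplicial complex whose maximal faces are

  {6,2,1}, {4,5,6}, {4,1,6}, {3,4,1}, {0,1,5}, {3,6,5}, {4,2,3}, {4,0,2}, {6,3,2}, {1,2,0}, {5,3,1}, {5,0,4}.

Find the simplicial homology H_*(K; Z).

H_0 = Z,  H_1 = Z_2,  H_2 = 0.

We work with the vertex ordering 0 < 1 < 2 < 3 < 4 < 5 < 6. The simplices of K, each written with vertices in increasing order, are:

  0-simplices (7): [0], [1], [2], [3], [4], [5], [6]
  1-simplices (18): [0,1], [0,2], [0,4], [0,5], [1,2], [1,3], [1,4], [1,5], [1,6], [2,3], [2,4], [2,6], [3,4], [3,5], [3,6], [4,5], [4,6], [5,6]
  2-simplices (12): [0,1,2], [0,1,5], [0,2,4], [0,4,5], [1,2,6], [1,3,4], [1,3,5], [1,4,6], [2,3,4], [2,3,6], [3,5,6], [4,5,6]

so the chain groups are C_0 ≅ Z^7, C_1 ≅ Z^18, C_2 ≅ Z^12.

The boundary map ∂_1: C_1 → C_0 sends each edge [p,q] (with p < q) to q − p. For instance
  ∂[3,5] = [5] − [3].
As a 7×18 matrix over Z this has rank 6, with invariant factors (1,1,1,1,1,1).

The boundary map ∂_2: C_2 → C_1 sends each 2-simplex [p,q,r] to [q,r] − [p,r] + [p,q]. For instance
  ∂[4,5,6] = [5,6] − [4,6] + [4,5],
  ∂[3,5,6] = [5,6] − [3,6] + [3,5].
As a 18×12 matrix over Z this has rank 12, with invariant factors (1,1,1,1,1,1,1,1,1,1,1,2).

From H_k ≅ ker(∂_k) / im(∂_{k+1}) we obtain:

  H_0: rank C_0 − rank ∂_1 = 7 − 6 = 1, and the invariant factors of ∂_1 are all 1, so H_0 = Z.
  H_1: rank ker ∂_1 − rank ∂_2 = (18 − 6) − 12 = 0, and ∂_2 has invariant factor 2 > 1, so H_1 = Z_2.
  H_2: rank ker ∂_2 − rank ∂_3 = (12 − 12) − 0 = 0, and there is no ∂_3, so H_2 = 0.

As a check, the Euler characteristic is 7 − 18 + 12 = 1, which agrees with 1 − 0 + 0 = 1.
(K is a triangulation of the real projective plane RP^2.)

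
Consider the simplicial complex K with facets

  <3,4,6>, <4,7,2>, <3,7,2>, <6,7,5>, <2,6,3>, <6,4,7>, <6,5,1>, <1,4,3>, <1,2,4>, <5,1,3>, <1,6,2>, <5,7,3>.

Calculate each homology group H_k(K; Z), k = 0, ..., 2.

H_0 ≅ Z,  H_1 ≅ Z/2,  H_2 = 0.

We work with the vertex ordering 1 < 2 < 3 < 4 < 5 < 6 < 7. The simplices of K, each written with vertices in increasing order, are:

  0-simplices (7): [1], [2], [3], [4], [5], [6], [7]
  1-simplices (18): [1,2], [1,3], [1,4], [1,5], [1,6], [2,3], [2,4], [2,6], [2,7], [3,4], [3,5], [3,6], [3,7], [4,6], [4,7], [5,6], [5,7], [6,7]
  2-simplices (12): [1,2,4], [1,2,6], [1,3,4], [1,3,5], [1,5,6], [2,3,6], [2,3,7], [2,4,7], [3,4,6], [3,5,7], [4,6,7], [5,6,7]

giving chain groups C_0 ≅ Z^7, C_1 ≅ Z^18, C_2 ≅ Z^12.

∂_1: C_1 → C_0 sends each edge [p,q] (with p < q) to q − p. For instance
  ∂[4,6] = [6] − [4].
This gives a 7×18 integer matrix of rank 6; reducing to Smith normal form yields diagonal entries (1,1,1,1,1,1).

∂_2: C_2 → C_1 maps a triangle to the signed sum of its edges. For instance
  ∂[2,4,7] = [4,7] − [2,7] + [2,4],
  ∂[1,2,6] = [2,6] − [1,6] + [1,2].
The 18×12 boundary matrix has rank 12 and Smith normal form diag(1,1,1,1,1,1,1,1,1,1,1,2).

From H_k ≅ ker(∂_k) / im(∂_{k+1}) we obtain:

  H_0: rank C_0 − rank ∂_1 = 7 − 6 = 1, and the invariant factors of ∂_1 are all 1, so H_0 ≅ Z.
  H_1: rank ker ∂_1 − rank ∂_2 = (18 − 6) − 12 = 0, and ∂_2 has invariant factor 2 > 1, so H_1 ≅ Z/2.
  H_2: rank ker ∂_2 − rank ∂_3 = (12 − 12) − 0 = 0, and there is no ∂_3, so H_2 ≅ 0.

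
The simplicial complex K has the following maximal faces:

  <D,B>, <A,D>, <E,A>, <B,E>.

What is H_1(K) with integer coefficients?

H_1 ≅ Z.

Fix the vertex order A < B < D < E and write every simplex with vertices in increasing order. Then dim K = 1 and the simplices of K are:

  0-simplices (4): A, B, D, E
  1-simplices (4): AD, AE, BD, BE

giving chain groups C_0 ≅ Z^4, C_1 ≅ Z^4.

Boundary ∂_1: C_1 → C_0 maps an edge to its endpoints' difference, ∂[p,q] = q − p.
This gives a 4×4 integer matrix of rank 3; reducing to Smith normal form yields diagonal entries (1,1,1).

Reading off H_k = ker ∂_k / im ∂_{k+1}:

  H_1: rank ker ∂_1 − rank ∂_2 = (4 − 3) − 0 = 1, and there is no ∂_2, so H_1 ≅ Z.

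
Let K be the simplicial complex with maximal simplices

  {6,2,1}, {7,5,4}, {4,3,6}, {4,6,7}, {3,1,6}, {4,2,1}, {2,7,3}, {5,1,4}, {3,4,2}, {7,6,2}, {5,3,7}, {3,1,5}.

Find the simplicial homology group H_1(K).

H_1 ≅ Z_2.

Order the vertices as 1 < 2 < 3 < 4 < 5 < 6 < 7. Listing each simplex with vertices in this order, K has dimension 2 with simplices:

  0-simplices (7): [1], [2], [3], [4], [5], [6], [7]
  1-simplices (18): [1,2], [1,3], [1,4], [1,5], [1,6], [2,3], [2,4], [2,6], [2,7], [3,4], [3,5], [3,6], [3,7], [4,5], [4,6], [4,7], [5,7], [6,7]
  2-simplices (12): [1,2,4], [1,2,6], [1,3,5], [1,3,6], [1,4,5], [2,3,4], [2,3,7], [2,6,7], [3,4,6], [3,5,7], [4,5,7], [4,6,7]

so the chain groups are C_0 ≅ Z^7, C_1 ≅ Z^18, C_2 ≅ Z^12.

Boundary ∂_1: C_1 → C_0 is given by ∂[p,q] = [q] − [p]. For instance
  ∂[4,6] = [6] − [4].
The 7×18 boundary matrix has rank 6 and Smith normal form diag(1,1,1,1,1,1).

The boundary map ∂_2: C_2 → C_1 sends each 2-simplex [p,q,r] to [q,r] − [p,r] + [p,q]. For instance
  ∂[2,6,7] = [6,7] − [2,7] + [2,6],
  ∂[1,2,6] = [2,6] − [1,6] + [1,2].
This gives a 18×12 integer matrix of rank 12; reducing to Smith normal form yields diagonal entries (1,1,1,1,1,1,1,1,1,1,1,2).

Computing H_k = (kernel of ∂_k) / (image of ∂_{k+1}):

  H_1: rank ker ∂_1 − rank ∂_2 = (18 − 6) − 12 = 0, and ∂_2 has invariant factor 2 > 1, so H_1 ≅ Z_2.

(K is a triangulation of the real projective plane RP^2.)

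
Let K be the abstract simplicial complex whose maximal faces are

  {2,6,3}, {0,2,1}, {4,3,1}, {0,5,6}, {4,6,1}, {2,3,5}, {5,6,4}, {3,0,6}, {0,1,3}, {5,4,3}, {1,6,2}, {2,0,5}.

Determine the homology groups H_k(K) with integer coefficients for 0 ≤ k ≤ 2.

H_0 ≅ Z,  H_1 ≅ Z/2,  H_2 = 0.

Order the vertices as 0 < 1 < 2 < 3 < 4 < 5 < 6. Listing each simplex with vertices in this order, K has dimension 2 with simplices:

  0-simplices (7): [0], [1], [2], [3], [4], [5], [6]
  1-simplices (18): [0,1], [0,2], [0,3], [0,5], [0,6], [1,2], [1,3], [1,4], [1,6], [2,3], [2,5], [2,6], [3,4], [3,5], [3,6], [4,5], [4,6], [5,6]
  2-simplices (12): [0,1,2], [0,1,3], [0,2,5], [0,3,6], [0,5,6], [1,2,6], [1,3,4], [1,4,6], [2,3,5], [2,3,6], [3,4,5], [4,5,6]

giving chain groups C_0 ≅ Z^7, C_1 ≅ Z^18, C_2 ≅ Z^12.

Boundary ∂_1: C_1 → C_0 maps an edge to its endpoints' difference, ∂[p,q] = q − p. For instance
  ∂[1,4] = [4] − [1].
This gives a 7×18 integer matrix of rank 6; reducing to Smith normal form yields diagonal entries (1,1,1,1,1,1).

The boundary map ∂_2: C_2 → C_1 acts by ∂[p,q,r] = [q,r] − [p,r] + [p,q]. For instance
  ∂[0,3,6] = [3,6] − [0,6] + [0,3],
  ∂[0,5,6] = [5,6] − [0,6] + [0,5].
As a 18×12 matrix over Z this has rank 12, with invariant factors (1,1,1,1,1,1,1,1,1,1,1,2).

From H_k ≅ ker(∂_k) / im(∂_{k+1}) we obtain:

  H_0: rank C_0 − rank ∂_1 = 7 − 6 = 1, and the invariant factors of ∂_1 are all 1, so H_0 = Z.
  H_1: rank ker ∂_1 − rank ∂_2 = (18 − 6) − 12 = 0, and ∂_2 has invariant factor 2 > 1, so H_1 = Z/2.
  H_2: rank ker ∂_2 − rank ∂_3 = (12 − 12) − 0 = 0, and there is no ∂_3, so H_2 = 0.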